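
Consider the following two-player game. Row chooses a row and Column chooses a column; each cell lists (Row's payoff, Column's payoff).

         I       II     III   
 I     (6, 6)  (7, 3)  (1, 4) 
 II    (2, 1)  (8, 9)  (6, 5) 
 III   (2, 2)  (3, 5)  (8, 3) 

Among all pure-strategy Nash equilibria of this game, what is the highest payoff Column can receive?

Both I is a pure NE (Row: 6 ≥ 2; Column: 6 ≥ 4). Column gets 6.
Both II is a pure NE (Row: 8 ≥ 7; Column: 9 ≥ 5). Column gets 9.
Every other cell has a profitable deviation for at least one player. Highest of {6, 9} is 9.

9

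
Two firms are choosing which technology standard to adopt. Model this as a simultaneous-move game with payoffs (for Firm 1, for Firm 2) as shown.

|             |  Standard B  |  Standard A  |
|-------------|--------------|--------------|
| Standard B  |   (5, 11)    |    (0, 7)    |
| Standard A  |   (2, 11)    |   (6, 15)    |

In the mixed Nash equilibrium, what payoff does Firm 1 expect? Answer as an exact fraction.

10/3

Firm 2 mixes with probability q on Standard B, chosen so Firm 1 is indifferent: 5q + 0(1−q) = 2q + 6(1−q) gives q = 2/3.
Firm 1's expected payoff (from either row, since indifferent) is 5·2/3 + 0·1/3 = 10/3.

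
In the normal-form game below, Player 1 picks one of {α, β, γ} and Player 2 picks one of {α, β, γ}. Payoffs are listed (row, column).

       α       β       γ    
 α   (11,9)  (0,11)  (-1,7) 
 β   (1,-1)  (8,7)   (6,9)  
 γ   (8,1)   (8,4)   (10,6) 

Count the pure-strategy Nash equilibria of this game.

Both γ: Player 1 gets 10 (best alternative 6); Player 2 gets 6 (best alternative 4). Neither deviates — NE.
Both β is not a NE: Player 2 would switch to γ (9 > 7).
No other cell survives both best-response checks, so there is 1 pure NE.

1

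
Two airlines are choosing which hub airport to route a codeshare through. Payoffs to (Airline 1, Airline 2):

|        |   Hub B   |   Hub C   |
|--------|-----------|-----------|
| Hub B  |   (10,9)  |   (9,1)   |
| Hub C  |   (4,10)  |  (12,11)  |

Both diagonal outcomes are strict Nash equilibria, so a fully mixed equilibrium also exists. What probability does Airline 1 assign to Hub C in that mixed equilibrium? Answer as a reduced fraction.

Airline 1's mix p on Hub B must make Airline 2 indifferent between Hub B and Hub C.
Airline 2's payoff from Hub B: 9p + 10(1−p). From Hub C: 1p + 11(1−p).
Set equal: 8p = 1(1−p) → p = 1/9.
Probability on Hub C is 1 − 1/9 = 8/9.

8/9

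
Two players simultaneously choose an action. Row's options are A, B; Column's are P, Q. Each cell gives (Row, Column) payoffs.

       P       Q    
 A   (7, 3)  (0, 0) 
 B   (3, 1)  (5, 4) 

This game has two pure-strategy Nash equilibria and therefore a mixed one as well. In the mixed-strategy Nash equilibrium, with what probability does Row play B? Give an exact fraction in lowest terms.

Row's mix p on A must make Column indifferent between P and Q.
Column's payoff from P: 3p + 1(1−p). From Q: 0p + 4(1−p).
Set equal: 3p = 3(1−p) → p = 3/6 = 1/2.
Probability on B is 1 − 1/2 = 1/2.

1/2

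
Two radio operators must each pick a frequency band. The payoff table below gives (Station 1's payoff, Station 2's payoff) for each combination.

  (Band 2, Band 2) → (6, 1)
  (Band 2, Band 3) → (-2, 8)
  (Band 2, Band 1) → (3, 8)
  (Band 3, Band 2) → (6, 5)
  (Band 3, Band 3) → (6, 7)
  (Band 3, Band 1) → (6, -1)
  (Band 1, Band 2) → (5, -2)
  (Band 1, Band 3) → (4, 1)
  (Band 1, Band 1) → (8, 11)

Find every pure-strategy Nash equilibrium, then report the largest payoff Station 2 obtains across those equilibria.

Both Band 3 is a pure NE (Station 1: 6 ≥ 4; Station 2: 7 ≥ 5). Station 2 gets 7.
Both Band 1 is a pure NE (Station 1: 8 ≥ 6; Station 2: 11 ≥ 1). Station 2 gets 11.
Every other cell has a profitable deviation for at least one player. Highest of {7, 11} is 11.

11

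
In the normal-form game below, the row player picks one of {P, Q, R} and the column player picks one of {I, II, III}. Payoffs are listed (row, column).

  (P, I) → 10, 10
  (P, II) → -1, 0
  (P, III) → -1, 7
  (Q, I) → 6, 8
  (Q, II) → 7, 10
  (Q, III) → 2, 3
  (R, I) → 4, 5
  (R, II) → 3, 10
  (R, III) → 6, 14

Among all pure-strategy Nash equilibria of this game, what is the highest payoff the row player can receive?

10

(P, I) is a pure NE (the row player: 10 ≥ 6; the column player: 10 ≥ 7). The row player gets 10.
(Q, II) is a pure NE (the row player: 7 ≥ 3; the column player: 10 ≥ 8). The row player gets 7.
(R, III) is a pure NE (the row player: 6 ≥ 2; the column player: 14 ≥ 10). The row player gets 6.
Every other cell has a profitable deviation for at least one player. Highest of {10, 7, 6} is 10.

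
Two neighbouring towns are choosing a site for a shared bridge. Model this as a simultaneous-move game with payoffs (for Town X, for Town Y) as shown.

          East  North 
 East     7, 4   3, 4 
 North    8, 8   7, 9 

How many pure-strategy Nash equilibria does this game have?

1

Both North: Town X gets 7 (best alternative 3); Town Y gets 9 (best alternative 8). Neither deviates — NE.
Both East is not a NE: Town X would switch to North (8 > 7).
No other cell survives both best-response checks, so there is 1 pure NE.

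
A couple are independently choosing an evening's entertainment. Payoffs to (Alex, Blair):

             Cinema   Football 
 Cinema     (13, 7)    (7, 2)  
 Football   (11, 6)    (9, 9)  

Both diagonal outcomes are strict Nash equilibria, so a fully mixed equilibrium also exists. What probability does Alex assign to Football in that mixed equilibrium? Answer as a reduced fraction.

Alex's mix p on Cinema must make Blair indifferent between Cinema and Football.
Blair's payoff from Cinema: 7p + 6(1−p). From Football: 2p + 9(1−p).
Set equal: 5p = 3(1−p) → p = 3/8.
Probability on Football is 1 − 3/8 = 5/8.

5/8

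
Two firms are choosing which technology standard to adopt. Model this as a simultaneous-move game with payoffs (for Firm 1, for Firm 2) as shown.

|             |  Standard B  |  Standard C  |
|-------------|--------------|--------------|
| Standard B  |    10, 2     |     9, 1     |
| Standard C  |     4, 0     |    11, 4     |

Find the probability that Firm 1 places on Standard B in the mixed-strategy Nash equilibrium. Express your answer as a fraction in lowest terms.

4/5

Firm 1's mix p on Standard B must make Firm 2 indifferent between Standard B and Standard C.
Firm 2's payoff from Standard B: 2p + 0(1−p). From Standard C: 1p + 4(1−p).
Set equal: 1p = 4(1−p) → p = 4/5.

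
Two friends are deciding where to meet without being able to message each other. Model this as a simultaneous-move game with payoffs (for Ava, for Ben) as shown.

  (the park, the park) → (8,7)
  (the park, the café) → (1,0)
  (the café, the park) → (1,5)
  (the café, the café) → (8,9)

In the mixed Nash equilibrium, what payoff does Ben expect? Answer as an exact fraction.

Ava mixes with probability p on the park, chosen so Ben is indifferent: 7p + 5(1−p) = 0p + 9(1−p) gives p = 4/11.
Ben's expected payoff is 7·4/11 + 5·7/11 = 63/11.

63/11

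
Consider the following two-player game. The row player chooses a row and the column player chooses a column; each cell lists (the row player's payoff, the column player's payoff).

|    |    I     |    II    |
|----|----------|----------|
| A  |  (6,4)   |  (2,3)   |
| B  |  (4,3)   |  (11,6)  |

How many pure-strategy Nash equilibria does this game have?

2

(A, I): the row player gets 6 (best alternative 4); the column player gets 4 (best alternative 3). Neither deviates — NE.
(B, II): the row player gets 11 (best alternative 2); the column player gets 6 (best alternative 3). Neither deviates — NE.
(A, II) is not a NE: the row player would switch to B (11 > 2).
No other cell survives both best-response checks, so there are 2 pure NE.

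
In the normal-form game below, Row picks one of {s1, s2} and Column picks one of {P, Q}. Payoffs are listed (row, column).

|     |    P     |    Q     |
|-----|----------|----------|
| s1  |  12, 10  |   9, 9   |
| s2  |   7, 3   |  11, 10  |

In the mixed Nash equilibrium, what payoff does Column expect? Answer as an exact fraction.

73/8

Row mixes with probability p on s1, chosen so Column is indifferent: 10p + 3(1−p) = 9p + 10(1−p) gives p = 7/8.
Column's expected payoff is 10·7/8 + 3·1/8 = 73/8.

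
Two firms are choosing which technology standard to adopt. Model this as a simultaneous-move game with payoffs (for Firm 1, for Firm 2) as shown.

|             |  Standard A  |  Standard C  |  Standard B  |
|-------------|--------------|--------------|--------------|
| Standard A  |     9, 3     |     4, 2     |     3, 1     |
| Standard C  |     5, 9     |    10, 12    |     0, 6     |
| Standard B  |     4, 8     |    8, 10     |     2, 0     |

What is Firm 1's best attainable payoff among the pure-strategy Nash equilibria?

10

Both Standard A is a pure NE (Firm 1: 9 ≥ 5; Firm 2: 3 ≥ 2). Firm 1 gets 9.
Both Standard C is a pure NE (Firm 1: 10 ≥ 8; Firm 2: 12 ≥ 9). Firm 1 gets 10.
Every other cell has a profitable deviation for at least one player. Highest of {9, 10} is 10.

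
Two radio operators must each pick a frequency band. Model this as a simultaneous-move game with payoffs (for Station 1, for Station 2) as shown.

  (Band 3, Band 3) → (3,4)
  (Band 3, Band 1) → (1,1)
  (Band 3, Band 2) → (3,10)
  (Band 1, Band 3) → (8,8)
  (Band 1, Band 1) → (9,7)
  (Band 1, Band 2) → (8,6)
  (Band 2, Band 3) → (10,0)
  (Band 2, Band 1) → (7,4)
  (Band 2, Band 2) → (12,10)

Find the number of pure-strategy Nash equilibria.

Both Band 2: Station 1 gets 12 (best alternative 8); Station 2 gets 10 (best alternative 4). Neither deviates — NE.
Both Band 3 is not a NE: Station 1 would switch to Band 2 (10 > 3).
No other cell survives both best-response checks, so there is 1 pure NE.

1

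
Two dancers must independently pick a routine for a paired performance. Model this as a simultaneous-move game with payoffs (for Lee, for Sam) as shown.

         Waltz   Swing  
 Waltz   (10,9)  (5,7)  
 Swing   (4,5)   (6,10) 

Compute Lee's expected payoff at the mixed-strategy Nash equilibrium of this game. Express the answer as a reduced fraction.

40/7

Sam mixes with probability q on Waltz, chosen so Lee is indifferent: 10q + 5(1−q) = 4q + 6(1−q) gives q = 1/7.
Lee's expected payoff (from either row, since indifferent) is 10·1/7 + 5·6/7 = 40/7.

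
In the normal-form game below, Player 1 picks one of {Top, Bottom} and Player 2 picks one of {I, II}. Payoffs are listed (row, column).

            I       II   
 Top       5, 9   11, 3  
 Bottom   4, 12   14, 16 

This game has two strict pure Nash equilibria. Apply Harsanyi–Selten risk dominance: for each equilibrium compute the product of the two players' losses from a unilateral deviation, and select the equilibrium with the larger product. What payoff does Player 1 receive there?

At (Top, I): Player 1 loses 5 − 4 = 1 by deviating; Player 2 loses 9 − 3 = 6. Product = 1·6 = 6.
At (Bottom, II): Player 1 loses 14 − 11 = 3 by deviating; Player 2 loses 16 − 12 = 4. Product = 3·4 = 12.
12 > 6, so (Bottom, II) is risk-dominant. Player 1's payoff there is 14.

14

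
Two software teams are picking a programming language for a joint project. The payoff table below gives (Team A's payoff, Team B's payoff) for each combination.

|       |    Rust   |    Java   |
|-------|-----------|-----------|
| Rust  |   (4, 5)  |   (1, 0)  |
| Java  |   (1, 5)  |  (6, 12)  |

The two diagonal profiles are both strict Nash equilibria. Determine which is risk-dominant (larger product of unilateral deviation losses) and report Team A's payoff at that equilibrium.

6

At both Rust: Team A loses 4 − 1 = 3 by deviating; Team B loses 5 − 0 = 5. Product = 3·5 = 15.
At both Java: Team A loses 6 − 1 = 5 by deviating; Team B loses 12 − 5 = 7. Product = 5·7 = 35.
35 > 15, so both Java is risk-dominant. Team A's payoff there is 6.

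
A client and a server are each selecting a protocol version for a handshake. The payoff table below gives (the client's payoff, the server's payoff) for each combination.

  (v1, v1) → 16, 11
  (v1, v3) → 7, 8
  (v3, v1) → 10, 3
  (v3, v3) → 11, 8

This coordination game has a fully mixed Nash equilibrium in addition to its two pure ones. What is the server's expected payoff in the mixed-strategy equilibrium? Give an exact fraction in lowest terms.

8

The client mixes with probability p on v1, chosen so the server is indifferent: 11p + 3(1−p) = 8p + 8(1−p) gives p = 5/8.
The server's expected payoff is 11·5/8 + 3·3/8 = 8.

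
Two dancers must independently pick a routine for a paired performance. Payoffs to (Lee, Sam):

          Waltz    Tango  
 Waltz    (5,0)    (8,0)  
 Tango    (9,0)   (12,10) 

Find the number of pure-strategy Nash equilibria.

1

Both Tango: Lee gets 12 (best alternative 8); Sam gets 10 (best alternative 0). Neither deviates — NE.
Both Waltz is not a NE: Lee would switch to Tango (9 > 5).
No other cell survives both best-response checks, so there is 1 pure NE.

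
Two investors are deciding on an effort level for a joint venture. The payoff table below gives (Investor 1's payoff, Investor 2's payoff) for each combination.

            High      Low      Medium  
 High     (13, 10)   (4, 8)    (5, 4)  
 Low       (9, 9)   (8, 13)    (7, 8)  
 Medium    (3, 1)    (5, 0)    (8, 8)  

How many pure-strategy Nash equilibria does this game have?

Both High: Investor 1 gets 13 (best alternative 9); Investor 2 gets 10 (best alternative 8). Neither deviates — NE.
Both Low: Investor 1 gets 8 (best alternative 5); Investor 2 gets 13 (best alternative 9). Neither deviates — NE.
Both Medium: Investor 1 gets 8 (best alternative 7); Investor 2 gets 8 (best alternative 1). Neither deviates — NE.
(Low, Medium) is not a NE: Investor 1 would switch to Medium (8 > 7).
No other cell survives both best-response checks, so there are 3 pure NE.

3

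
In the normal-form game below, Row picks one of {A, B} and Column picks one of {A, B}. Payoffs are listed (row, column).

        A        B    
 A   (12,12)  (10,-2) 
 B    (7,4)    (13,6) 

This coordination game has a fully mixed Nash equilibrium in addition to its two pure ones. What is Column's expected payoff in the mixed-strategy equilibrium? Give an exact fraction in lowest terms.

Row mixes with probability p on A, chosen so Column is indifferent: 12p + 4(1−p) = (-2)p + 6(1−p) gives p = 1/8.
Column's expected payoff is 12·1/8 + 4·7/8 = 5.

5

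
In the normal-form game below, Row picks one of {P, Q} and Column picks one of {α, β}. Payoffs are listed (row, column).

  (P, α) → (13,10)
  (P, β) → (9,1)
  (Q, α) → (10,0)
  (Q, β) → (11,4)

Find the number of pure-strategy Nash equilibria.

2

(P, α): Row gets 13 (best alternative 10); Column gets 10 (best alternative 1). Neither deviates — NE.
(Q, β): Row gets 11 (best alternative 9); Column gets 4 (best alternative 0). Neither deviates — NE.
(P, β) is not a NE: Row would switch to Q (11 > 9).
No other cell survives both best-response checks, so there are 2 pure NE.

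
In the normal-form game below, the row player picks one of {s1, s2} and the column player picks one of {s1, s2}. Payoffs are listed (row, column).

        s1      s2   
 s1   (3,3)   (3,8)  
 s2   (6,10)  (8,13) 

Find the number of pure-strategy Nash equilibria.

Both s2: the row player gets 8 (best alternative 3); the column player gets 13 (best alternative 10). Neither deviates — NE.
Both s1 is not a NE: the row player would switch to s2 (6 > 3).
No other cell survives both best-response checks, so there is 1 pure NE.

1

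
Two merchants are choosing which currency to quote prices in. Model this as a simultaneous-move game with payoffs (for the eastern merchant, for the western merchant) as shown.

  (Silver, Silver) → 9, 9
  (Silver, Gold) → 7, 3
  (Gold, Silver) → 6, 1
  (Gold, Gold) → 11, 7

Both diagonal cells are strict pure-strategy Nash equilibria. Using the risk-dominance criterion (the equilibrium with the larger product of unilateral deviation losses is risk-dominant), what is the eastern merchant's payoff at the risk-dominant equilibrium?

At both Silver: the eastern merchant loses 9 − 6 = 3 by deviating; the western merchant loses 9 − 3 = 6. Product = 3·6 = 18.
At both Gold: the eastern merchant loses 11 − 7 = 4 by deviating; the western merchant loses 7 − 1 = 6. Product = 4·6 = 24.
24 > 18, so both Gold is risk-dominant. The eastern merchant's payoff there is 11.

11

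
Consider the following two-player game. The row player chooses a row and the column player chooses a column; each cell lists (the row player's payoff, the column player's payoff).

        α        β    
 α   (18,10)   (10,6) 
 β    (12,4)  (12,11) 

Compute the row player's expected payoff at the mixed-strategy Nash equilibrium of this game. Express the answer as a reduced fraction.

12

The column player mixes with probability q on α, chosen so the row player is indifferent: 18q + 10(1−q) = 12q + 12(1−q) gives q = 1/4.
The row player's expected payoff (from either row, since indifferent) is 18·1/4 + 10·3/4 = 12.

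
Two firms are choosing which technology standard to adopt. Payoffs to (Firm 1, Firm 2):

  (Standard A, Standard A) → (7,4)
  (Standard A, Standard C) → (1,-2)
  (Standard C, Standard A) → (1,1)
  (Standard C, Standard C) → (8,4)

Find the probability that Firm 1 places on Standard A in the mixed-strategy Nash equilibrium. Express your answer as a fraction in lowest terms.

1/3

Firm 1's mix p on Standard A must make Firm 2 indifferent between Standard A and Standard C.
Firm 2's payoff from Standard A: 4p + 1(1−p). From Standard C: (-2)p + 4(1−p).
Set equal: 6p = 3(1−p) → p = 3/9 = 1/3.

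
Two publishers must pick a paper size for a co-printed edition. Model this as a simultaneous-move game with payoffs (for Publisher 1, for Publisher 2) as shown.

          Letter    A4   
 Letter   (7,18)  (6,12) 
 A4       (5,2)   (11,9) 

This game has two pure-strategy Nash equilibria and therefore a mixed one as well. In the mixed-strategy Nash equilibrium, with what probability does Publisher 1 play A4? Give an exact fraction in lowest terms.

Publisher 1's mix p on Letter must make Publisher 2 indifferent between Letter and A4.
Publisher 2's payoff from Letter: 18p + 2(1−p). From A4: 12p + 9(1−p).
Set equal: 6p = 7(1−p) → p = 7/13.
Probability on A4 is 1 − 7/13 = 6/13.

6/13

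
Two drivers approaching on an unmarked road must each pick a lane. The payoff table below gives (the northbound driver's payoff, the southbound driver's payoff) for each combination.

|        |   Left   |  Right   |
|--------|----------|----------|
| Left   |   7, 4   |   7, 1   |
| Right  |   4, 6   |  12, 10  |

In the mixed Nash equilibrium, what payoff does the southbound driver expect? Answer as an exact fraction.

34/7

The northbound driver mixes with probability p on Left, chosen so the southbound driver is indifferent: 4p + 6(1−p) = 1p + 10(1−p) gives p = 4/7.
The southbound driver's expected payoff is 4·4/7 + 6·3/7 = 34/7.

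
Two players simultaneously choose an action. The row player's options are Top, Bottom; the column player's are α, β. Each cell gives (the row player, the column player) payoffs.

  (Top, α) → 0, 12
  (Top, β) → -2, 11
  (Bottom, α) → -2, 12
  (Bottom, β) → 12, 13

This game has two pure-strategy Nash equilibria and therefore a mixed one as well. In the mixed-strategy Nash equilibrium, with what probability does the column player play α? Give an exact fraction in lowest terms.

7/8

The column player's mix q on α must make the row player indifferent between Top and Bottom.
The row player's payoff from Top: 0q + (-2)(1−q). From Bottom: (-2)q + 12(1−q).
Set equal: 2q = 14(1−q) → q = 14/16 = 7/8.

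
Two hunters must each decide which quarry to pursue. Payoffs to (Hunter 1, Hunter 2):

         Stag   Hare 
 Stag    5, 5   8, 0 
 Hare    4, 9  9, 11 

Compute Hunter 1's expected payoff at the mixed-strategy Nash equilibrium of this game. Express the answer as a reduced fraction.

Hunter 2 mixes with probability q on Stag, chosen so Hunter 1 is indifferent: 5q + 8(1−q) = 4q + 9(1−q) gives q = 1/2.
Hunter 1's expected payoff (from either row, since indifferent) is 5·1/2 + 8·1/2 = 13/2.

13/2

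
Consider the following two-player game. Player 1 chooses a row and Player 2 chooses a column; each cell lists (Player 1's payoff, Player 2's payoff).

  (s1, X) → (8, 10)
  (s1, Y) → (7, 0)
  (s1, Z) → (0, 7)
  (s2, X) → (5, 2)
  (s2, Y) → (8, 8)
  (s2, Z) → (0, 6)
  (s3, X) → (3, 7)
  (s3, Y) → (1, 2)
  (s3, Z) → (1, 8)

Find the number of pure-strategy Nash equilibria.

3

(s1, X): Player 1 gets 8 (best alternative 5); Player 2 gets 10 (best alternative 7). Neither deviates — NE.
(s2, Y): Player 1 gets 8 (best alternative 7); Player 2 gets 8 (best alternative 6). Neither deviates — NE.
(s3, Z): Player 1 gets 1 (best alternative 0); Player 2 gets 8 (best alternative 7). Neither deviates — NE.
(s3, Y) is not a NE: Player 1 would switch to s2 (8 > 1).
No other cell survives both best-response checks, so there are 3 pure NE.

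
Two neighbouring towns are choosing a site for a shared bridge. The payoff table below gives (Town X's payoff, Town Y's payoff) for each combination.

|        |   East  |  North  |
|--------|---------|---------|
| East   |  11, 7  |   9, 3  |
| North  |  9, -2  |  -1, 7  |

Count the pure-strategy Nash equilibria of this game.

1

Both East: Town X gets 11 (best alternative 9); Town Y gets 7 (best alternative 3). Neither deviates — NE.
Both North is not a NE: Town X would switch to East (9 > -1).
No other cell survives both best-response checks, so there is 1 pure NE.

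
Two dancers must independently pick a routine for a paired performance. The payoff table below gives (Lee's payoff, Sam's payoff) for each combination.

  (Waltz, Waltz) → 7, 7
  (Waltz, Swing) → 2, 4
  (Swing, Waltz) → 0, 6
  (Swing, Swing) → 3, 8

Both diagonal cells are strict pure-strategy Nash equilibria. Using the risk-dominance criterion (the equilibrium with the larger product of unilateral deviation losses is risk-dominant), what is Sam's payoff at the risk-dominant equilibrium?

7

At both Waltz: Lee loses 7 − 0 = 7 by deviating; Sam loses 7 − 4 = 3. Product = 7·3 = 21.
At both Swing: Lee loses 3 − 2 = 1 by deviating; Sam loses 8 − 6 = 2. Product = 1·2 = 2.
21 > 2, so both Waltz is risk-dominant. Sam's payoff there is 7.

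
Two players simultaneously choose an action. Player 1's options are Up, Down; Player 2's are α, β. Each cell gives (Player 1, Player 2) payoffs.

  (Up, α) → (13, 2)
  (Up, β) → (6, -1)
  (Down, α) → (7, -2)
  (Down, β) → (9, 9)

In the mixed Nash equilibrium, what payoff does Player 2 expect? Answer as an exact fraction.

Player 1 mixes with probability p on Up, chosen so Player 2 is indifferent: 2p + (-2)(1−p) = (-1)p + 9(1−p) gives p = 11/14.
Player 2's expected payoff is 2·11/14 + (-2)·3/14 = 8/7.

8/7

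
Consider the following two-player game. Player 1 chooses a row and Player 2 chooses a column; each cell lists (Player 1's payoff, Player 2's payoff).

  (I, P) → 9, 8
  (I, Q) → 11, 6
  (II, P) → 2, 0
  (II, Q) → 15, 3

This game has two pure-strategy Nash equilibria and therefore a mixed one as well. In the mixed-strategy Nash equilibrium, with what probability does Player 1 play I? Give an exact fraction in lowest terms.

Player 1's mix p on I must make Player 2 indifferent between P and Q.
Player 2's payoff from P: 8p + 0(1−p). From Q: 6p + 3(1−p).
Set equal: 2p = 3(1−p) → p = 3/5.

3/5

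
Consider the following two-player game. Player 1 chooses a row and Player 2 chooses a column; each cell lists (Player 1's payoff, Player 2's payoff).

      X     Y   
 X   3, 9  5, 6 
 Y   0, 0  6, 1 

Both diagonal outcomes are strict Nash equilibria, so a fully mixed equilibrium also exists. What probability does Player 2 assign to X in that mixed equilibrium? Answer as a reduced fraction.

1/4

Player 2's mix q on X must make Player 1 indifferent between X and Y.
Player 1's payoff from X: 3q + 5(1−q). From Y: 0q + 6(1−q).
Set equal: 3q = 1(1−q) → q = 1/4.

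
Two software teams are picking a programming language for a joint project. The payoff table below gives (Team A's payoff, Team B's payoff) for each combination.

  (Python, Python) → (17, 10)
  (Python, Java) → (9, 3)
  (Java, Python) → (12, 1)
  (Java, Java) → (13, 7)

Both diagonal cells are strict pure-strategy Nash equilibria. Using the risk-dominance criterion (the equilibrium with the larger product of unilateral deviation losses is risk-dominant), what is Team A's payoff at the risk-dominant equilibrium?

At both Python: Team A loses 17 − 12 = 5 by deviating; Team B loses 10 − 3 = 7. Product = 5·7 = 35.
At both Java: Team A loses 13 − 9 = 4 by deviating; Team B loses 7 − 1 = 6. Product = 4·6 = 24.
35 > 24, so both Python is risk-dominant. Team A's payoff there is 17.

17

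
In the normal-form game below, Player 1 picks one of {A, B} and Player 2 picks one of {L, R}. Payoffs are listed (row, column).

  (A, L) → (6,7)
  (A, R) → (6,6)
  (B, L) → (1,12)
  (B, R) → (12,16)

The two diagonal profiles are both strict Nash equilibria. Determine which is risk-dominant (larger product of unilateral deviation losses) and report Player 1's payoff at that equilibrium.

At (A, L): Player 1 loses 6 − 1 = 5 by deviating; Player 2 loses 7 − 6 = 1. Product = 5·1 = 5.
At (B, R): Player 1 loses 12 − 6 = 6 by deviating; Player 2 loses 16 − 12 = 4. Product = 6·4 = 24.
24 > 5, so (B, R) is risk-dominant. Player 1's payoff there is 12.

12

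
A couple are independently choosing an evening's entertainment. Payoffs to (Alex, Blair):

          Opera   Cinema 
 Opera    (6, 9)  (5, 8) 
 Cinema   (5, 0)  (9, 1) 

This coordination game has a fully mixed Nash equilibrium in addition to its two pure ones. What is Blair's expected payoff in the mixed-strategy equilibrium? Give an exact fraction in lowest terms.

Alex mixes with probability p on Opera, chosen so Blair is indifferent: 9p + 0(1−p) = 8p + 1(1−p) gives p = 1/2.
Blair's expected payoff is 9·1/2 + 0·1/2 = 9/2.

9/2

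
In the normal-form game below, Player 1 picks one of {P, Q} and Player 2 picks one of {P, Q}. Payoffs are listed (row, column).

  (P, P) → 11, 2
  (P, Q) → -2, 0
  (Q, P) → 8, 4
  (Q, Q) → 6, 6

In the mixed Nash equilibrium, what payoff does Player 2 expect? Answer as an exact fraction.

3

Player 1 mixes with probability p on P, chosen so Player 2 is indifferent: 2p + 4(1−p) = 0p + 6(1−p) gives p = 1/2.
Player 2's expected payoff is 2·1/2 + 4·1/2 = 3.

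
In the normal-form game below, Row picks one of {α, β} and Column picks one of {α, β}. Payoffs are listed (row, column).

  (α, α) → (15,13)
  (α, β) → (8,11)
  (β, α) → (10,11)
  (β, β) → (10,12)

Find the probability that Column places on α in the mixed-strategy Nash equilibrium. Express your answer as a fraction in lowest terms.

2/7

Column's mix q on α must make Row indifferent between α and β.
Row's payoff from α: 15q + 8(1−q). From β: 10q + 10(1−q).
Set equal: 5q = 2(1−q) → q = 2/7.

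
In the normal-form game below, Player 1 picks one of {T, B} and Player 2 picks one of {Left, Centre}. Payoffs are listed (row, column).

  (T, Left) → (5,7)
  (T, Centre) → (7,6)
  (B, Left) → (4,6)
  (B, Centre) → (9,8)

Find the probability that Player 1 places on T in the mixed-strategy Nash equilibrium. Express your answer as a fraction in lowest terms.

2/3

Player 1's mix p on T must make Player 2 indifferent between Left and Centre.
Player 2's payoff from Left: 7p + 6(1−p). From Centre: 6p + 8(1−p).
Set equal: 1p = 2(1−p) → p = 2/3.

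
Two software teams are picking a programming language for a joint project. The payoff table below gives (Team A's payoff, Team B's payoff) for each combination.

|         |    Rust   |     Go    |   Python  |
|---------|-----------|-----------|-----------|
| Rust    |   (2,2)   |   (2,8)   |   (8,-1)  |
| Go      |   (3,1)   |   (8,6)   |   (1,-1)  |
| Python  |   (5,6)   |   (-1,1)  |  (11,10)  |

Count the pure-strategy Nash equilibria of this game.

Both Go: Team A gets 8 (best alternative 2); Team B gets 6 (best alternative 1). Neither deviates — NE.
Both Python: Team A gets 11 (best alternative 8); Team B gets 10 (best alternative 6). Neither deviates — NE.
Both Rust is not a NE: Team A would switch to Python (5 > 2).
No other cell survives both best-response checks, so there are 2 pure NE.

2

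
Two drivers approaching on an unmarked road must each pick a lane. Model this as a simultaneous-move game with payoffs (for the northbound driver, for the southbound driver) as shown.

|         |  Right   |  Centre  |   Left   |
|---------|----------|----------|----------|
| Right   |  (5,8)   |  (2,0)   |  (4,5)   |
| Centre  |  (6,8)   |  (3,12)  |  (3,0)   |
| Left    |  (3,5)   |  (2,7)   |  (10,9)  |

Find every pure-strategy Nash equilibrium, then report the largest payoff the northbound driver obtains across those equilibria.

Both Centre is a pure NE (the northbound driver: 3 ≥ 2; the southbound driver: 12 ≥ 8). The northbound driver gets 3.
Both Left is a pure NE (the northbound driver: 10 ≥ 4; the southbound driver: 9 ≥ 7). The northbound driver gets 10.
Every other cell has a profitable deviation for at least one player. Highest of {3, 10} is 10.

10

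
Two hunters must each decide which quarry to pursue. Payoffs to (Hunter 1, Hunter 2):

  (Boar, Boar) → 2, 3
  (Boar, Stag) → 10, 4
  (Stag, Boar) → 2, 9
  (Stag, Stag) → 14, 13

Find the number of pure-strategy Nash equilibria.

1

Both Stag: Hunter 1 gets 14 (best alternative 10); Hunter 2 gets 13 (best alternative 9). Neither deviates — NE.
Both Boar is not a NE: Hunter 2 would switch to Stag (4 > 3).
No other cell survives both best-response checks, so there is 1 pure NE.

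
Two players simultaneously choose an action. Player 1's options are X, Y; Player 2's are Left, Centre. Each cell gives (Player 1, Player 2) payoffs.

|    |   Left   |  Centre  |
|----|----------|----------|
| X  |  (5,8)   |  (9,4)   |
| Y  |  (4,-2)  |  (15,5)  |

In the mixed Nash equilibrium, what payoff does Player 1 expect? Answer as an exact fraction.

39/7

Player 2 mixes with probability q on Left, chosen so Player 1 is indifferent: 5q + 9(1−q) = 4q + 15(1−q) gives q = 6/7.
Player 1's expected payoff (from either row, since indifferent) is 5·6/7 + 9·1/7 = 39/7.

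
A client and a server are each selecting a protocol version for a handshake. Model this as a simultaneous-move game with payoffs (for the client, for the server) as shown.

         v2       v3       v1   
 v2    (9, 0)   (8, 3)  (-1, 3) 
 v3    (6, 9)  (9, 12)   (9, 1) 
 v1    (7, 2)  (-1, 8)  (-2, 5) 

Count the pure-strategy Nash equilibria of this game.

1

Both v3: the client gets 9 (best alternative 8); the server gets 12 (best alternative 9). Neither deviates — NE.
Both v2 is not a NE: the server would switch to v3 (3 > 0).
No other cell survives both best-response checks, so there is 1 pure NE.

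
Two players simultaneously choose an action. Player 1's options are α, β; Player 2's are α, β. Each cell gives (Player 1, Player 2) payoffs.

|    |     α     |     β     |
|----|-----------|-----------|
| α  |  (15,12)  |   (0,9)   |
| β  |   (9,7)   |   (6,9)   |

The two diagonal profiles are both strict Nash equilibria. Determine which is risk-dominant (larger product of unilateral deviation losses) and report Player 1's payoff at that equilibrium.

At both α: Player 1 loses 15 − 9 = 6 by deviating; Player 2 loses 12 − 9 = 3. Product = 6·3 = 18.
At both β: Player 1 loses 6 − 0 = 6 by deviating; Player 2 loses 9 − 7 = 2. Product = 6·2 = 12.
18 > 12, so both α is risk-dominant. Player 1's payoff there is 15.

15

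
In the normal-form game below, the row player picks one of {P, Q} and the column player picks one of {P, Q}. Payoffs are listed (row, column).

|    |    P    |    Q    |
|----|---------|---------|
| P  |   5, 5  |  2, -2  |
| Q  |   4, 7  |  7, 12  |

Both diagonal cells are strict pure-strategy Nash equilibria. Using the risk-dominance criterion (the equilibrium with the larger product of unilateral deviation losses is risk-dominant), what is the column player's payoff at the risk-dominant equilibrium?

At both P: the row player loses 5 − 4 = 1 by deviating; the column player loses 5 − (-2) = 7. Product = 1·7 = 7.
At both Q: the row player loses 7 − 2 = 5 by deviating; the column player loses 12 − 7 = 5. Product = 5·5 = 25.
25 > 7, so both Q is risk-dominant. The column player's payoff there is 12.

12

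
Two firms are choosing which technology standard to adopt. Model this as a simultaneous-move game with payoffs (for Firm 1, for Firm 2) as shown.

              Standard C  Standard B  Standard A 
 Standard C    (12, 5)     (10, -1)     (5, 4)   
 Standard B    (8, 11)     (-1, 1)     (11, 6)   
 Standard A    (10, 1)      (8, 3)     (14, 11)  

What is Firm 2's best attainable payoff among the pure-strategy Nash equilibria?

11

Both Standard C is a pure NE (Firm 1: 12 ≥ 10; Firm 2: 5 ≥ 4). Firm 2 gets 5.
Both Standard A is a pure NE (Firm 1: 14 ≥ 11; Firm 2: 11 ≥ 3). Firm 2 gets 11.
Every other cell has a profitable deviation for at least one player. Highest of {5, 11} is 11.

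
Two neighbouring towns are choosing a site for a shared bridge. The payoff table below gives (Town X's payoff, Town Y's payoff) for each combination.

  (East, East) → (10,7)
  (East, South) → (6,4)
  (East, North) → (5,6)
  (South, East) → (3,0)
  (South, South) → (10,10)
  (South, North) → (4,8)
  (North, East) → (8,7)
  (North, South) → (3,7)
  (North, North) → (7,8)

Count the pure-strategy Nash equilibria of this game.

3

Both East: Town X gets 10 (best alternative 8); Town Y gets 7 (best alternative 6). Neither deviates — NE.
Both South: Town X gets 10 (best alternative 6); Town Y gets 10 (best alternative 8). Neither deviates — NE.
Both North: Town X gets 7 (best alternative 5); Town Y gets 8 (best alternative 7). Neither deviates — NE.
(South, East) is not a NE: Town X would switch to East (10 > 3).
No other cell survives both best-response checks, so there are 3 pure NE.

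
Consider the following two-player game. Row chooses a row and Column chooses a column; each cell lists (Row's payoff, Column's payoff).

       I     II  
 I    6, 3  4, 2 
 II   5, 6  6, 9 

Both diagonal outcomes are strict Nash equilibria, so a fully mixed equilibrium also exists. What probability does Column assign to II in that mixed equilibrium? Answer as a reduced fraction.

1/3

Column's mix q on I must make Row indifferent between I and II.
Row's payoff from I: 6q + 4(1−q). From II: 5q + 6(1−q).
Set equal: 1q = 2(1−q) → q = 2/3.
Probability on II is 1 − 2/3 = 1/3.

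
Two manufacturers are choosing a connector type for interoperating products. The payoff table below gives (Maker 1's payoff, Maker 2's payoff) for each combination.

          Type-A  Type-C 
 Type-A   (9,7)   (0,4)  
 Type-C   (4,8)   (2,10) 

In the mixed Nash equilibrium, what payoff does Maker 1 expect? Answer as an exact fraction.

18/7

Maker 2 mixes with probability q on Type-A, chosen so Maker 1 is indifferent: 9q + 0(1−q) = 4q + 2(1−q) gives q = 2/7.
Maker 1's expected payoff (from either row, since indifferent) is 9·2/7 + 0·5/7 = 18/7.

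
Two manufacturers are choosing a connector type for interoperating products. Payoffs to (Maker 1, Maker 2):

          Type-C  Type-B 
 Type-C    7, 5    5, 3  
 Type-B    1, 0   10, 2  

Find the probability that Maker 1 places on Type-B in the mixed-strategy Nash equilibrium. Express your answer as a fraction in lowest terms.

1/2

Maker 1's mix p on Type-C must make Maker 2 indifferent between Type-C and Type-B.
Maker 2's payoff from Type-C: 5p + 0(1−p). From Type-B: 3p + 2(1−p).
Set equal: 2p = 2(1−p) → p = 2/4 = 1/2.
Probability on Type-B is 1 − 1/2 = 1/2.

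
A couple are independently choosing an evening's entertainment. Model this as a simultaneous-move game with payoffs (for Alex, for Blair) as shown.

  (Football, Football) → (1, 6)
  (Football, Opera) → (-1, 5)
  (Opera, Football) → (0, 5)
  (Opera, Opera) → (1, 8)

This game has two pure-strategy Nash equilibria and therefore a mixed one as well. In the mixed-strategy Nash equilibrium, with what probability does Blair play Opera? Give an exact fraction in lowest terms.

Blair's mix q on Football must make Alex indifferent between Football and Opera.
Alex's payoff from Football: 1q + (-1)(1−q). From Opera: 0q + 1(1−q).
Set equal: 1q = 2(1−q) → q = 2/3.
Probability on Opera is 1 − 2/3 = 1/3.

1/3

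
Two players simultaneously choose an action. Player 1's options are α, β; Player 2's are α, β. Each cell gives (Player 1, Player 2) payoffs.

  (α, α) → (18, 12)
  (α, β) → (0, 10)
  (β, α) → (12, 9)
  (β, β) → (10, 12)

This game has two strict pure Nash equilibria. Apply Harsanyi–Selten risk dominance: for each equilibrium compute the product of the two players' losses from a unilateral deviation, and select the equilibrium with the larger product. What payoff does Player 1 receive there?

At both α: Player 1 loses 18 − 12 = 6 by deviating; Player 2 loses 12 − 10 = 2. Product = 6·2 = 12.
At both β: Player 1 loses 10 − 0 = 10 by deviating; Player 2 loses 12 − 9 = 3. Product = 10·3 = 30.
30 > 12, so both β is risk-dominant. Player 1's payoff there is 10.

10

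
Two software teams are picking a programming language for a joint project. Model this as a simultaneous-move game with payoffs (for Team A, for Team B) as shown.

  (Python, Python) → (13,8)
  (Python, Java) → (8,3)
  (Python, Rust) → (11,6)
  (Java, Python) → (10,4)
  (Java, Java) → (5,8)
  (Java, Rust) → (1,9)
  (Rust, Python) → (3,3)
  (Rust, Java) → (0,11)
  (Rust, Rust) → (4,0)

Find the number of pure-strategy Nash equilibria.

Both Python: Team A gets 13 (best alternative 10); Team B gets 8 (best alternative 6). Neither deviates — NE.
Both Java is not a NE: Team A would switch to Python (8 > 5).
No other cell survives both best-response checks, so there is 1 pure NE.

1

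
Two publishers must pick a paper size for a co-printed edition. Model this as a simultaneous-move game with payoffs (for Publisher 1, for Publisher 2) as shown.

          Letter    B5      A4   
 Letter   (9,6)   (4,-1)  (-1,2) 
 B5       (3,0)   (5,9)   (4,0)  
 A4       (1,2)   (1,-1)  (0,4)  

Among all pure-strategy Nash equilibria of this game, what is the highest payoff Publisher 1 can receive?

9

Both Letter is a pure NE (Publisher 1: 9 ≥ 3; Publisher 2: 6 ≥ 2). Publisher 1 gets 9.
Both B5 is a pure NE (Publisher 1: 5 ≥ 4; Publisher 2: 9 ≥ 0). Publisher 1 gets 5.
Every other cell has a profitable deviation for at least one player. Highest of {9, 5} is 9.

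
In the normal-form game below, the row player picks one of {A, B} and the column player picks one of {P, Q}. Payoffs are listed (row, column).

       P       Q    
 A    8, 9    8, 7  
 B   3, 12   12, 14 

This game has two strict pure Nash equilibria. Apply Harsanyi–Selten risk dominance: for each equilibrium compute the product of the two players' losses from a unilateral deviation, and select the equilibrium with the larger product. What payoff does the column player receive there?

9

At (A, P): the row player loses 8 − 3 = 5 by deviating; the column player loses 9 − 7 = 2. Product = 5·2 = 10.
At (B, Q): the row player loses 12 − 8 = 4 by deviating; the column player loses 14 − 12 = 2. Product = 4·2 = 8.
10 > 8, so (A, P) is risk-dominant. The column player's payoff there is 9.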